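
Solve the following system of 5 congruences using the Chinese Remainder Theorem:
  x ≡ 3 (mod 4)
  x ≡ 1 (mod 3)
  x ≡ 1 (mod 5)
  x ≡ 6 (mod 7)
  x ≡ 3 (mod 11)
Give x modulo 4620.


Product of moduli M = 4 · 3 · 5 · 7 · 11 = 4620.
Merge one congruence at a time:
  Start: x ≡ 3 (mod 4).
  Combine with x ≡ 1 (mod 3); new modulus lcm = 12.
    Write x = 3 + 4·t and substitute into x ≡ 1 (mod 3): 4·t ≡ 1 − 3 = -2 (mod 3).
    Reduce coefficients mod 3: 1·t ≡ 1 (mod 3).
    So t ≡ 1 (mod 3).
    Then x = 3 + 4·1 = 7, valid modulo lcm(4, 3) = 12: x ≡ 7 (mod 12).
  Combine with x ≡ 1 (mod 5); new modulus lcm = 60.
    Write x = 7 + 12·t and substitute into x ≡ 1 (mod 5): 12·t ≡ 1 − 7 = -6 (mod 5).
    Reduce coefficients mod 5: 2·t ≡ 4 (mod 5).
    The inverse of 2 mod 5 is 3 (since 2·3 = 6 = 1·5 + 1), so t ≡ 3·4 = 12 ≡ 2 (mod 5).
    Then x = 7 + 12·2 = 31, valid modulo lcm(12, 5) = 60: x ≡ 31 (mod 60).
  Combine with x ≡ 6 (mod 7); new modulus lcm = 420.
    Write x = 31 + 60·t and substitute into x ≡ 6 (mod 7): 60·t ≡ 6 − 31 = -25 (mod 7).
    Reduce coefficients mod 7: 4·t ≡ 3 (mod 7).
    The inverse of 4 mod 7 is 2 (since 4·2 = 8 = 1·7 + 1), so t ≡ 2·3 = 6 ≡ 6 (mod 7).
    Then x = 31 + 60·6 = 391, valid modulo lcm(60, 7) = 420: x ≡ 391 (mod 420).
  Combine with x ≡ 3 (mod 11); new modulus lcm = 4620.
    Write x = 391 + 420·t and substitute into x ≡ 3 (mod 11): 420·t ≡ 3 − 391 = -388 (mod 11).
    Reduce coefficients mod 11: 2·t ≡ 8 (mod 11).
    The inverse of 2 mod 11 is 6 (since 2·6 = 12 = 1·11 + 1), so t ≡ 6·8 = 48 ≡ 4 (mod 11).
    Then x = 391 + 420·4 = 2071, valid modulo lcm(420, 11) = 4620: x ≡ 2071 (mod 4620).
Verify against each original: 2071 mod 4 = 3, 2071 mod 3 = 1, 2071 mod 5 = 1, 2071 mod 7 = 6, 2071 mod 11 = 3.

x ≡ 2071 (mod 4620).


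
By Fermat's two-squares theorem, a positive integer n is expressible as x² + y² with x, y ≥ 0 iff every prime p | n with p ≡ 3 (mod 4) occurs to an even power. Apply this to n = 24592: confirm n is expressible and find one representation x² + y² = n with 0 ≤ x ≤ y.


Step 1: Factor n = 24592 = 2^4 · 29 · 53.
Step 2: Check the mod-4 condition on each prime factor: 2 = 2 (special); 29 ≡ 1 (mod 4), exponent 1; 53 ≡ 1 (mod 4), exponent 1.
All primes ≡ 3 (mod 4) appear to even exponent (or don't appear), so by the two-squares theorem n IS expressible as a sum of two squares.
Step 3: Build a representation. Group n = k² · m with k = 4 and m = 29 · 53 = 1537 (a product of primes ≡ 1 (mod 4)); a representation of m scales to one of n via (k·x)² + (k·y)² = k²(x² + y²). Each prime p ≡ 1 (mod 4) is itself a sum of two squares; find a² by testing p − a² for a perfect square:
  29: 29 − 1² = 28, 29 − 2² = 25 = 5² ⇒ 29 = 2² + 5².
  53: 53 − 1² = 52, 53 − 2² = 49 = 7² ⇒ 53 = 2² + 7².
  Combine using the Brahmagupta–Fibonacci identity (a² + b²)(c² + d²) = (ac − bd)² + (ad + bc)² = (ac + bd)² + (ad − bc)²:
  29 · 53 = 1537: from (2² + 5²)(2² + 7²), take (2·2 − 5·7, 2·7 + 5·2) = (4 − 35, 14 + 10) = (-31, 24); dropping signs (only squares matter) gives (31, 24); check 31² + 24² = 961 + 576 = 1537 ✓.
  Scale by k = 4: (4·31, 4·24) = (124, 96).
Step 4: Order so x ≤ y and verify: 96² + 124² = 9216 + 15376 = 24592 = n. ✓

n = 24592 = 96² + 124² (one valid representation with x ≤ y).


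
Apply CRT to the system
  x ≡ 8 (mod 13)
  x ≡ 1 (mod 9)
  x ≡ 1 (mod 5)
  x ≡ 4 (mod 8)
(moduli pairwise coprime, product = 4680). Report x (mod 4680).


Product of moduli M = 13 · 9 · 5 · 8 = 4680.
Merge one congruence at a time:
  Start: x ≡ 8 (mod 13).
  Combine with x ≡ 1 (mod 9); new modulus lcm = 117.
    Write x = 8 + 13·t and substitute into x ≡ 1 (mod 9): 13·t ≡ 1 − 8 = -7 (mod 9).
    Reduce coefficients mod 9: 4·t ≡ 2 (mod 9).
    The inverse of 4 mod 9 is 7 (since 4·7 = 28 = 3·9 + 1), so t ≡ 7·2 = 14 ≡ 5 (mod 9).
    Then x = 8 + 13·5 = 73, valid modulo lcm(13, 9) = 117: x ≡ 73 (mod 117).
  Combine with x ≡ 1 (mod 5); new modulus lcm = 585.
    Write x = 73 + 117·t and substitute into x ≡ 1 (mod 5): 117·t ≡ 1 − 73 = -72 (mod 5).
    Reduce coefficients mod 5: 2·t ≡ 3 (mod 5).
    The inverse of 2 mod 5 is 3 (since 2·3 = 6 = 1·5 + 1), so t ≡ 3·3 = 9 ≡ 4 (mod 5).
    Then x = 73 + 117·4 = 541, valid modulo lcm(117, 5) = 585: x ≡ 541 (mod 585).
  Combine with x ≡ 4 (mod 8); new modulus lcm = 4680.
    Write x = 541 + 585·t and substitute into x ≡ 4 (mod 8): 585·t ≡ 4 − 541 = -537 (mod 8).
    Reduce coefficients mod 8: 1·t ≡ 7 (mod 8).
    So t ≡ 7 (mod 8).
    Then x = 541 + 585·7 = 4636, valid modulo lcm(585, 8) = 4680: x ≡ 4636 (mod 4680).
Verify against each original: 4636 mod 13 = 8, 4636 mod 9 = 1, 4636 mod 5 = 1, 4636 mod 8 = 4.

x ≡ 4636 (mod 4680).


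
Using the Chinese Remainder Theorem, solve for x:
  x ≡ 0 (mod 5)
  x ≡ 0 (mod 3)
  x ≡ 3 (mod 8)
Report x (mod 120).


Moduli 5, 3, 8 are pairwise coprime; by CRT there is a unique solution modulo M = 5 · 3 · 8 = 120.
Solve pairwise, accumulating the modulus:
  Start with x ≡ 0 (mod 5).
  Combine with x ≡ 0 (mod 3): since gcd(5, 3) = 1, we get a unique residue mod 15.
    Write x = 0 + 5·t and substitute into x ≡ 0 (mod 3): 5·t ≡ 0 − 0 = 0 (mod 3).
    Reduce coefficients mod 3: 2·t ≡ 0 (mod 3).
    The inverse of 2 mod 3 is 2 (since 2·2 = 4 = 1·3 + 1), so t ≡ 2·0 = 0 ≡ 0 (mod 3).
    Then x = 0 + 5·0 = 0, valid modulo lcm(5, 3) = 15: x ≡ 0 (mod 15).
  Combine with x ≡ 3 (mod 8): since gcd(15, 8) = 1, we get a unique residue mod 120.
    Write x = 0 + 15·t and substitute into x ≡ 3 (mod 8): 15·t ≡ 3 − 0 = 3 (mod 8).
    Reduce coefficients mod 8: 7·t ≡ 3 (mod 8).
    The inverse of 7 mod 8 is 7 (since 7·7 = 49 = 6·8 + 1), so t ≡ 7·3 = 21 ≡ 5 (mod 8).
    Then x = 0 + 15·5 = 75, valid modulo lcm(15, 8) = 120: x ≡ 75 (mod 120).
Verify: 75 mod 5 = 0 ✓, 75 mod 3 = 0 ✓, 75 mod 8 = 3 ✓.

x ≡ 75 (mod 120).


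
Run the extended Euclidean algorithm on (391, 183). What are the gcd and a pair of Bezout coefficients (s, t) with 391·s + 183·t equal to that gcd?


Euclidean algorithm on (391, 183) — divide until remainder is 0:
  391 = 2 · 183 + 25
  183 = 7 · 25 + 8
  25 = 3 · 8 + 1
  8 = 8 · 1 + 0
gcd(391, 183) = 1.
Track Bezout coefficients alongside the remainders: start with r₀ = 391 = a·1 + b·0 (s = 1, t = 0) and r₁ = 183 = a·0 + b·1 (s = 0, t = 1); each new remainder r_{k+1} = r_{k-1} − q_k·r_k inherits s_{k+1} = s_{k-1} − q_k·s_k, t_{k+1} = t_{k-1} − q_k·t_k, so r_k = a·s_k + b·t_k at every step:
  q = 2: r = 25, s = 1 − 2·0 = 1, t = 0 − 2·1 = -2  (check: 391·1 + 183·(-2) = 25)
  q = 7: r = 8, s = 0 − 7·1 = -7, t = 1 − 7·(-2) = 15  (check: 391·(-7) + 183·15 = 8)
  q = 3: r = 1, s = 1 − 3·(-7) = 22, t = -2 − 3·15 = -47  (check: 391·22 + 183·(-47) = 1)
The row with r = 1 (the gcd) gives the Bezout coefficients s = 22, t = -47.
Result: 391 · (22) + 183 · (-47) = 1.

gcd(391, 183) = 1; s = 22, t = -47 (check: 391·22 + 183·(-47) = 1).


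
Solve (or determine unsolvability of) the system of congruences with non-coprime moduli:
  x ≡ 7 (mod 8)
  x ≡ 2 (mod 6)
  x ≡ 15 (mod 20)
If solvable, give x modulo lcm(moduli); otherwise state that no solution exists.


Moduli 8, 6, 20 are not pairwise coprime, so CRT works modulo lcm(m_i) when all pairwise compatibility conditions hold.
Pairwise compatibility: gcd(m_i, m_j) must divide a_i - a_j for every pair.
Merge one congruence at a time:
  Start: x ≡ 7 (mod 8).
  Combine with x ≡ 2 (mod 6): gcd(8, 6) = 2, and 2 - 7 = -5 is NOT divisible by 2.
    ⇒ system is inconsistent (no integer solution).

No solution (the system is inconsistent).


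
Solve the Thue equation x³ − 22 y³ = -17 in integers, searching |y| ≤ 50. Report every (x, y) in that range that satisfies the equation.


The equation is x³ - 22y³ = -17. For fixed y, x³ = 22·y³ − 17, so a solution requires the RHS to be a perfect cube.
Strategy: iterate y from -50 to 50, compute RHS = 22·y³ − 17, and check whether it is a (positive or negative) perfect cube.
Check small values of y:
  y = 0: RHS = -17 is not a perfect cube.
  y = 1: RHS = 5 is not a perfect cube.
  y = -1: RHS = -39 is not a perfect cube.
  y = 2: RHS = 159 is not a perfect cube.
  y = -2: RHS = -193 is not a perfect cube.
  y = 3: RHS = 577 is not a perfect cube.
  y = -3: RHS = -611 is not a perfect cube.
Continuing the search up to |y| = 50 finds no solutions either.
No (x, y) in the scanned range satisfies the equation.

No integer solutions with |y| ≤ 50.


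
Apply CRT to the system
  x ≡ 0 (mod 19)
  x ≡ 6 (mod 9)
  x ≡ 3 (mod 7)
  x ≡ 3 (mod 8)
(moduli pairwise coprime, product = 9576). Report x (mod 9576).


Product of moduli M = 19 · 9 · 7 · 8 = 9576.
Merge one congruence at a time:
  Start: x ≡ 0 (mod 19).
  Combine with x ≡ 6 (mod 9); new modulus lcm = 171.
    Write x = 0 + 19·t and substitute into x ≡ 6 (mod 9): 19·t ≡ 6 − 0 = 6 (mod 9).
    Reduce coefficients mod 9: 1·t ≡ 6 (mod 9).
    So t ≡ 6 (mod 9).
    Then x = 0 + 19·6 = 114, valid modulo lcm(19, 9) = 171: x ≡ 114 (mod 171).
  Combine with x ≡ 3 (mod 7); new modulus lcm = 1197.
    Write x = 114 + 171·t and substitute into x ≡ 3 (mod 7): 171·t ≡ 3 − 114 = -111 (mod 7).
    Reduce coefficients mod 7: 3·t ≡ 1 (mod 7).
    The inverse of 3 mod 7 is 5 (since 3·5 = 15 = 2·7 + 1), so t ≡ 5·1 = 5 ≡ 5 (mod 7).
    Then x = 114 + 171·5 = 969, valid modulo lcm(171, 7) = 1197: x ≡ 969 (mod 1197).
  Combine with x ≡ 3 (mod 8); new modulus lcm = 9576.
    Write x = 969 + 1197·t and substitute into x ≡ 3 (mod 8): 1197·t ≡ 3 − 969 = -966 (mod 8).
    Reduce coefficients mod 8: 5·t ≡ 2 (mod 8).
    The inverse of 5 mod 8 is 5 (since 5·5 = 25 = 3·8 + 1), so t ≡ 5·2 = 10 ≡ 2 (mod 8).
    Then x = 969 + 1197·2 = 3363, valid modulo lcm(1197, 8) = 9576: x ≡ 3363 (mod 9576).
Verify against each original: 3363 mod 19 = 0, 3363 mod 9 = 6, 3363 mod 7 = 3, 3363 mod 8 = 3.

x ≡ 3363 (mod 9576).


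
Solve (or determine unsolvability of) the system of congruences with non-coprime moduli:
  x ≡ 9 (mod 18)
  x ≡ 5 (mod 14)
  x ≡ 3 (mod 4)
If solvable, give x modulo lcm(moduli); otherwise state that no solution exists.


Moduli 18, 14, 4 are not pairwise coprime, so CRT works modulo lcm(m_i) when all pairwise compatibility conditions hold.
Pairwise compatibility: gcd(m_i, m_j) must divide a_i - a_j for every pair.
Merge one congruence at a time:
  Start: x ≡ 9 (mod 18).
  Combine with x ≡ 5 (mod 14): gcd(18, 14) = 2; 5 - 9 = -4, which IS divisible by 2, so compatible.
    Write x = 9 + 18·t and substitute into x ≡ 5 (mod 14): 18·t ≡ 5 − 9 = -4 (mod 14).
    Divide the congruence (and modulus) by g = 2: 9·t ≡ -2 (mod 7).
    Reduce coefficients mod 7: 2·t ≡ 5 (mod 7).
    The inverse of 2 mod 7 is 4 (since 2·4 = 8 = 1·7 + 1), so t ≡ 4·5 = 20 ≡ 6 (mod 7).
    Then x = 9 + 18·6 = 117, valid modulo lcm(18, 14) = 126: x ≡ 117 (mod 126).
  Combine with x ≡ 3 (mod 4): gcd(126, 4) = 2; 3 - 117 = -114, which IS divisible by 2, so compatible.
    Write x = 117 + 126·t and substitute into x ≡ 3 (mod 4): 126·t ≡ 3 − 117 = -114 (mod 4).
    Divide the congruence (and modulus) by g = 2: 63·t ≡ -57 (mod 2).
    Reduce coefficients mod 2: 1·t ≡ 1 (mod 2).
    So t ≡ 1 (mod 2).
    Then x = 117 + 126·1 = 243, valid modulo lcm(126, 4) = 252: x ≡ 243 (mod 252).
Verify: 243 mod 18 = 9, 243 mod 14 = 5, 243 mod 4 = 3.

x ≡ 243 (mod 252).


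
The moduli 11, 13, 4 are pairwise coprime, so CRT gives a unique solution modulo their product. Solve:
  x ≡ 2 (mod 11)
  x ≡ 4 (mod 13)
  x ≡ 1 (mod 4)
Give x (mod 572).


Moduli 11, 13, 4 are pairwise coprime; by CRT there is a unique solution modulo M = 11 · 13 · 4 = 572.
Solve pairwise, accumulating the modulus:
  Start with x ≡ 2 (mod 11).
  Combine with x ≡ 4 (mod 13): since gcd(11, 13) = 1, we get a unique residue mod 143.
    Write x = 2 + 11·t and substitute into x ≡ 4 (mod 13): 11·t ≡ 4 − 2 = 2 (mod 13).
    The inverse of 11 mod 13 is 6 (since 11·6 = 66 = 5·13 + 1), so t ≡ 6·2 = 12 ≡ 12 (mod 13).
    Then x = 2 + 11·12 = 134, valid modulo lcm(11, 13) = 143: x ≡ 134 (mod 143).
  Combine with x ≡ 1 (mod 4): since gcd(143, 4) = 1, we get a unique residue mod 572.
    Write x = 134 + 143·t and substitute into x ≡ 1 (mod 4): 143·t ≡ 1 − 134 = -133 (mod 4).
    Reduce coefficients mod 4: 3·t ≡ 3 (mod 4).
    The inverse of 3 mod 4 is 3 (since 3·3 = 9 = 2·4 + 1), so t ≡ 3·3 = 9 ≡ 1 (mod 4).
    Then x = 134 + 143·1 = 277, valid modulo lcm(143, 4) = 572: x ≡ 277 (mod 572).
Verify: 277 mod 11 = 2 ✓, 277 mod 13 = 4 ✓, 277 mod 4 = 1 ✓.

x ≡ 277 (mod 572).


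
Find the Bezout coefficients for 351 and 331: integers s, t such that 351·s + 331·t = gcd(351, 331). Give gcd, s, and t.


Euclidean algorithm on (351, 331) — divide until remainder is 0:
  351 = 1 · 331 + 20
  331 = 16 · 20 + 11
  20 = 1 · 11 + 9
  11 = 1 · 9 + 2
  9 = 4 · 2 + 1
  2 = 2 · 1 + 0
gcd(351, 331) = 1.
Track Bezout coefficients alongside the remainders: start with r₀ = 351 = a·1 + b·0 (s = 1, t = 0) and r₁ = 331 = a·0 + b·1 (s = 0, t = 1); each new remainder r_{k+1} = r_{k-1} − q_k·r_k inherits s_{k+1} = s_{k-1} − q_k·s_k, t_{k+1} = t_{k-1} − q_k·t_k, so r_k = a·s_k + b·t_k at every step:
  q = 1: r = 20, s = 1 − 1·0 = 1, t = 0 − 1·1 = -1  (check: 351·1 + 331·(-1) = 20)
  q = 16: r = 11, s = 0 − 16·1 = -16, t = 1 − 16·(-1) = 17  (check: 351·(-16) + 331·17 = 11)
  q = 1: r = 9, s = 1 − 1·(-16) = 17, t = -1 − 1·17 = -18  (check: 351·17 + 331·(-18) = 9)
  q = 1: r = 2, s = -16 − 1·17 = -33, t = 17 − 1·(-18) = 35  (check: 351·(-33) + 331·35 = 2)
  q = 4: r = 1, s = 17 − 4·(-33) = 149, t = -18 − 4·35 = -158  (check: 351·149 + 331·(-158) = 1)
The row with r = 1 (the gcd) gives the Bezout coefficients s = 149, t = -158.
Result: 351 · (149) + 331 · (-158) = 1.

gcd(351, 331) = 1; s = 149, t = -158 (check: 351·149 + 331·(-158) = 1).


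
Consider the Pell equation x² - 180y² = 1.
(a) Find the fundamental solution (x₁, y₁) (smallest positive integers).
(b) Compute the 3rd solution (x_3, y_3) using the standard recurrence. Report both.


Step 1: Find the fundamental solution (x₁, y₁) of x² - 180y² = 1.
  Expand √180 as a continued fraction. a₀ = ⌊√180⌋ = 13; iterate m_{k+1} = d_k·a_k − m_k, d_{k+1} = (180 − m_{k+1}²)/d_k, a_{k+1} = ⌊(a₀ + m_{k+1})/d_{k+1}⌋ (starting m₀ = 0, d₀ = 1), with convergents p_k = a_k·p_{k-1} + p_{k-2}, q_k = a_k·q_{k-1} + q_{k-2} (p₋₁ = 1, q₋₁ = 0):
  k = 0: a₀ = 13; p₀/q₀ = 13/1; p₀² − 180·q₀² = 169 − 180 = -11.
  k = 1: m = 13, d = 11, a = ⌊(13 + 13)/11⌋ = 2; p/q = (2·13 + 1)/(2·1 + 0) = 27/2; p² − 180·q² = 729 − 720 = 9.
  k = 2: m = 9, d = 9, a = ⌊(13 + 9)/9⌋ = 2; p/q = (2·27 + 13)/(2·2 + 1) = 67/5; p² − 180·q² = 4489 − 4500 = -11.
  k = 3: m = 9, d = 11, a = ⌊(13 + 9)/11⌋ = 2; p/q = (2·67 + 27)/(2·5 + 2) = 161/12; p² − 180·q² = 25921 − 25920 = 1.
  The first convergent with p² − 180·q² = 1 gives the fundamental solution (x₁, y₁) = (161, 12).
Step 2: Apply the recurrence (x_{n+1}, y_{n+1}) = (x₁x_n + 180y₁y_n, x₁y_n + y₁x_n) repeatedly.
  From (x_1, y_1) = (161, 12): x_2 = 161·161 + 180·12·12 = 51841; y_2 = 161·12 + 12·161 = 3864.
  From (x_2, y_2) = (51841, 3864): x_3 = 161·51841 + 180·12·3864 = 16692641; y_3 = 161·3864 + 12·51841 = 1244196.
Step 3: Verify x_3² - 180·y_3² = 278644263554881 - 278644263554880 = 1 (should be 1). ✓

(x_1, y_1) = (161, 12); (x_3, y_3) = (16692641, 1244196).


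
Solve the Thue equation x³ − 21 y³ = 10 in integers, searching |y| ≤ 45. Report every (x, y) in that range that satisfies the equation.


The equation is x³ - 21y³ = 10. For fixed y, x³ = 21·y³ + 10, so a solution requires the RHS to be a perfect cube.
Strategy: iterate y from -45 to 45, compute RHS = 21·y³ + 10, and check whether it is a (positive or negative) perfect cube.
Check small values of y:
  y = 0: RHS = 10 is not a perfect cube.
  y = 1: RHS = 31 is not a perfect cube.
  y = -1: RHS = -11 is not a perfect cube.
  y = 2: RHS = 178 is not a perfect cube.
  y = -2: RHS = -158 is not a perfect cube.
  y = 3: RHS = 577 is not a perfect cube.
  y = -3: RHS = -557 is not a perfect cube.
Continuing the search up to |y| = 45 finds no solutions either.
No (x, y) in the scanned range satisfies the equation.

No integer solutions with |y| ≤ 45.


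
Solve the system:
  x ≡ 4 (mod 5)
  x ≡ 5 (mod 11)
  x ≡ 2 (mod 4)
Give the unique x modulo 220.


Moduli 5, 11, 4 are pairwise coprime; by CRT there is a unique solution modulo M = 5 · 11 · 4 = 220.
Solve pairwise, accumulating the modulus:
  Start with x ≡ 4 (mod 5).
  Combine with x ≡ 5 (mod 11): since gcd(5, 11) = 1, we get a unique residue mod 55.
    Write x = 4 + 5·t and substitute into x ≡ 5 (mod 11): 5·t ≡ 5 − 4 = 1 (mod 11).
    The inverse of 5 mod 11 is 9 (since 5·9 = 45 = 4·11 + 1), so t ≡ 9·1 = 9 ≡ 9 (mod 11).
    Then x = 4 + 5·9 = 49, valid modulo lcm(5, 11) = 55: x ≡ 49 (mod 55).
  Combine with x ≡ 2 (mod 4): since gcd(55, 4) = 1, we get a unique residue mod 220.
    Write x = 49 + 55·t and substitute into x ≡ 2 (mod 4): 55·t ≡ 2 − 49 = -47 (mod 4).
    Reduce coefficients mod 4: 3·t ≡ 1 (mod 4).
    The inverse of 3 mod 4 is 3 (since 3·3 = 9 = 2·4 + 1), so t ≡ 3·1 = 3 ≡ 3 (mod 4).
    Then x = 49 + 55·3 = 214, valid modulo lcm(55, 4) = 220: x ≡ 214 (mod 220).
Verify: 214 mod 5 = 4 ✓, 214 mod 11 = 5 ✓, 214 mod 4 = 2 ✓.

x ≡ 214 (mod 220).


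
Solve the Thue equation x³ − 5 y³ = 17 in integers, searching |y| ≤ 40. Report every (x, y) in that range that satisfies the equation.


The equation is x³ - 5y³ = 17. For fixed y, x³ = 5·y³ + 17, so a solution requires the RHS to be a perfect cube.
Strategy: iterate y from -40 to 40, compute RHS = 5·y³ + 17, and check whether it is a (positive or negative) perfect cube.
Check small values of y:
  y = 0: RHS = 17 is not a perfect cube.
  y = 1: RHS = 22 is not a perfect cube.
  y = -1: RHS = 12 is not a perfect cube.
  y = 2: RHS = 57 is not a perfect cube.
  y = -2: RHS = -23 is not a perfect cube.
  y = 3: RHS = 152 is not a perfect cube.
  y = -3: RHS = -118 is not a perfect cube.
Continuing the search up to |y| = 40 finds no solutions either.
No (x, y) in the scanned range satisfies the equation.

No integer solutions with |y| ≤ 40.


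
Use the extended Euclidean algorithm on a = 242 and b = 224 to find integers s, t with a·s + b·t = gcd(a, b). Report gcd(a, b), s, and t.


Euclidean algorithm on (242, 224) — divide until remainder is 0:
  242 = 1 · 224 + 18
  224 = 12 · 18 + 8
  18 = 2 · 8 + 2
  8 = 4 · 2 + 0
gcd(242, 224) = 2.
Track Bezout coefficients alongside the remainders: start with r₀ = 242 = a·1 + b·0 (s = 1, t = 0) and r₁ = 224 = a·0 + b·1 (s = 0, t = 1); each new remainder r_{k+1} = r_{k-1} − q_k·r_k inherits s_{k+1} = s_{k-1} − q_k·s_k, t_{k+1} = t_{k-1} − q_k·t_k, so r_k = a·s_k + b·t_k at every step:
  q = 1: r = 18, s = 1 − 1·0 = 1, t = 0 − 1·1 = -1  (check: 242·1 + 224·(-1) = 18)
  q = 12: r = 8, s = 0 − 12·1 = -12, t = 1 − 12·(-1) = 13  (check: 242·(-12) + 224·13 = 8)
  q = 2: r = 2, s = 1 − 2·(-12) = 25, t = -1 − 2·13 = -27  (check: 242·25 + 224·(-27) = 2)
The row with r = 2 (the gcd) gives the Bezout coefficients s = 25, t = -27.
Result: 242 · (25) + 224 · (-27) = 2.

gcd(242, 224) = 2; s = 25, t = -27 (check: 242·25 + 224·(-27) = 2).


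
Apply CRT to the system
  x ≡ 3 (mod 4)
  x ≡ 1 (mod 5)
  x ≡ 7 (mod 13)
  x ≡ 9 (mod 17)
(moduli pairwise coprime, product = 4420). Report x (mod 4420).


Product of moduli M = 4 · 5 · 13 · 17 = 4420.
Merge one congruence at a time:
  Start: x ≡ 3 (mod 4).
  Combine with x ≡ 1 (mod 5); new modulus lcm = 20.
    Write x = 3 + 4·t and substitute into x ≡ 1 (mod 5): 4·t ≡ 1 − 3 = -2 (mod 5).
    Reduce coefficients mod 5: 4·t ≡ 3 (mod 5).
    The inverse of 4 mod 5 is 4 (since 4·4 = 16 = 3·5 + 1), so t ≡ 4·3 = 12 ≡ 2 (mod 5).
    Then x = 3 + 4·2 = 11, valid modulo lcm(4, 5) = 20: x ≡ 11 (mod 20).
  Combine with x ≡ 7 (mod 13); new modulus lcm = 260.
    Write x = 11 + 20·t and substitute into x ≡ 7 (mod 13): 20·t ≡ 7 − 11 = -4 (mod 13).
    Reduce coefficients mod 13: 7·t ≡ 9 (mod 13).
    The inverse of 7 mod 13 is 2 (since 7·2 = 14 = 1·13 + 1), so t ≡ 2·9 = 18 ≡ 5 (mod 13).
    Then x = 11 + 20·5 = 111, valid modulo lcm(20, 13) = 260: x ≡ 111 (mod 260).
  Combine with x ≡ 9 (mod 17); new modulus lcm = 4420.
    Write x = 111 + 260·t and substitute into x ≡ 9 (mod 17): 260·t ≡ 9 − 111 = -102 (mod 17).
    Reduce coefficients mod 17: 5·t ≡ 0 (mod 17).
    The inverse of 5 mod 17 is 7 (since 5·7 = 35 = 2·17 + 1), so t ≡ 7·0 = 0 ≡ 0 (mod 17).
    Then x = 111 + 260·0 = 111, valid modulo lcm(260, 17) = 4420: x ≡ 111 (mod 4420).
Verify against each original: 111 mod 4 = 3, 111 mod 5 = 1, 111 mod 13 = 7, 111 mod 17 = 9.

x ≡ 111 (mod 4420).


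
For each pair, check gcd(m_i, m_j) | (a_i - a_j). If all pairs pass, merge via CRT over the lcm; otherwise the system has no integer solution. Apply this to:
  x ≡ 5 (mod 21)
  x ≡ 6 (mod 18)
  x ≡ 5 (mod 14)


Moduli 21, 18, 14 are not pairwise coprime, so CRT works modulo lcm(m_i) when all pairwise compatibility conditions hold.
Pairwise compatibility: gcd(m_i, m_j) must divide a_i - a_j for every pair.
Merge one congruence at a time:
  Start: x ≡ 5 (mod 21).
  Combine with x ≡ 6 (mod 18): gcd(21, 18) = 3, and 6 - 5 = 1 is NOT divisible by 3.
    ⇒ system is inconsistent (no integer solution).

No solution (the system is inconsistent).


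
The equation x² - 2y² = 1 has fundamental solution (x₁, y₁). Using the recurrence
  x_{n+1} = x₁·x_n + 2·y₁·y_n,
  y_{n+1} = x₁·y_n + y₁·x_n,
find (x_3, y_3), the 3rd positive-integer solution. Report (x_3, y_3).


Step 1: Find the fundamental solution (x₁, y₁) of x² - 2y² = 1.
  Expand √2 as a continued fraction. a₀ = ⌊√2⌋ = 1; iterate m_{k+1} = d_k·a_k − m_k, d_{k+1} = (2 − m_{k+1}²)/d_k, a_{k+1} = ⌊(a₀ + m_{k+1})/d_{k+1}⌋ (starting m₀ = 0, d₀ = 1), with convergents p_k = a_k·p_{k-1} + p_{k-2}, q_k = a_k·q_{k-1} + q_{k-2} (p₋₁ = 1, q₋₁ = 0):
  k = 0: a₀ = 1; p₀/q₀ = 1/1; p₀² − 2·q₀² = 1 − 2 = -1.
  k = 1: m = 1, d = 1, a = ⌊(1 + 1)/1⌋ = 2; p/q = (2·1 + 1)/(2·1 + 0) = 3/2; p² − 2·q² = 9 − 8 = 1.
  The first convergent with p² − 2·q² = 1 gives the fundamental solution (x₁, y₁) = (3, 2).
Step 2: Apply the recurrence (x_{n+1}, y_{n+1}) = (x₁x_n + 2y₁y_n, x₁y_n + y₁x_n) repeatedly.
  From (x_1, y_1) = (3, 2): x_2 = 3·3 + 2·2·2 = 17; y_2 = 3·2 + 2·3 = 12.
  From (x_2, y_2) = (17, 12): x_3 = 3·17 + 2·2·12 = 99; y_3 = 3·12 + 2·17 = 70.
Step 3: Verify x_3² - 2·y_3² = 9801 - 9800 = 1 (should be 1). ✓

(x_1, y_1) = (3, 2); (x_3, y_3) = (99, 70).


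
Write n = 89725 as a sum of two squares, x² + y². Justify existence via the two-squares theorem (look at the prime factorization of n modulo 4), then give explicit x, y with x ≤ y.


Step 1: Factor n = 89725 = 5^2 · 37 · 97.
Step 2: Check the mod-4 condition on each prime factor: 5 ≡ 1 (mod 4), exponent 2; 37 ≡ 1 (mod 4), exponent 1; 97 ≡ 1 (mod 4), exponent 1.
All primes ≡ 3 (mod 4) appear to even exponent (or don't appear), so by the two-squares theorem n IS expressible as a sum of two squares.
Step 3: Build a representation. Group n = k² · m with k = 5 and m = 37 · 97 = 3589 (a product of primes ≡ 1 (mod 4)); a representation of m scales to one of n via (k·x)² + (k·y)² = k²(x² + y²). Each prime p ≡ 1 (mod 4) is itself a sum of two squares; find a² by testing p − a² for a perfect square:
  37: 37 − 1² = 36 = 6² ⇒ 37 = 1² + 6².
  97: 97 − 1² = 96, 97 − 2² = 93, 97 − 3² = 88, 97 − 4² = 81 = 9² ⇒ 97 = 4² + 9².
  Combine using the Brahmagupta–Fibonacci identity (a² + b²)(c² + d²) = (ac − bd)² + (ad + bc)² = (ac + bd)² + (ad − bc)²:
  37 · 97 = 3589: from (1² + 6²)(4² + 9²), take (1·4 − 6·9, 1·9 + 6·4) = (4 − 54, 9 + 24) = (-50, 33); dropping signs (only squares matter) gives (50, 33); check 50² + 33² = 2500 + 1089 = 3589 ✓.
  Scale by k = 5: (5·50, 5·33) = (250, 165).
Step 4: Order so x ≤ y and verify: 165² + 250² = 27225 + 62500 = 89725 = n. ✓

n = 89725 = 165² + 250² (one valid representation with x ≤ y).


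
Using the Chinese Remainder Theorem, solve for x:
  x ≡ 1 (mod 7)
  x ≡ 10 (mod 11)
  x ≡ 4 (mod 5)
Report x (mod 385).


Moduli 7, 11, 5 are pairwise coprime; by CRT there is a unique solution modulo M = 7 · 11 · 5 = 385.
Solve pairwise, accumulating the modulus:
  Start with x ≡ 1 (mod 7).
  Combine with x ≡ 10 (mod 11): since gcd(7, 11) = 1, we get a unique residue mod 77.
    Write x = 1 + 7·t and substitute into x ≡ 10 (mod 11): 7·t ≡ 10 − 1 = 9 (mod 11).
    The inverse of 7 mod 11 is 8 (since 7·8 = 56 = 5·11 + 1), so t ≡ 8·9 = 72 ≡ 6 (mod 11).
    Then x = 1 + 7·6 = 43, valid modulo lcm(7, 11) = 77: x ≡ 43 (mod 77).
  Combine with x ≡ 4 (mod 5): since gcd(77, 5) = 1, we get a unique residue mod 385.
    Write x = 43 + 77·t and substitute into x ≡ 4 (mod 5): 77·t ≡ 4 − 43 = -39 (mod 5).
    Reduce coefficients mod 5: 2·t ≡ 1 (mod 5).
    The inverse of 2 mod 5 is 3 (since 2·3 = 6 = 1·5 + 1), so t ≡ 3·1 = 3 ≡ 3 (mod 5).
    Then x = 43 + 77·3 = 274, valid modulo lcm(77, 5) = 385: x ≡ 274 (mod 385).
Verify: 274 mod 7 = 1 ✓, 274 mod 11 = 10 ✓, 274 mod 5 = 4 ✓.

x ≡ 274 (mod 385).


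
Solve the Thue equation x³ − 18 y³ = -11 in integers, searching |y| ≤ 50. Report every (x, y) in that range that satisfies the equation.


The equation is x³ - 18y³ = -11. For fixed y, x³ = 18·y³ − 11, so a solution requires the RHS to be a perfect cube.
Strategy: iterate y from -50 to 50, compute RHS = 18·y³ − 11, and check whether it is a (positive or negative) perfect cube.
Check small values of y:
  y = 0: RHS = -11 is not a perfect cube.
  y = 1: RHS = 7 is not a perfect cube.
  y = -1: RHS = -29 is not a perfect cube.
  y = 2: RHS = 133 is not a perfect cube.
  y = -2: RHS = -155 is not a perfect cube.
  y = 3: RHS = 475 is not a perfect cube.
  y = -3: RHS = -497 is not a perfect cube.
Continuing the search up to |y| = 50 finds no solutions either.
No (x, y) in the scanned range satisfies the equation.

No integer solutions with |y| ≤ 50.


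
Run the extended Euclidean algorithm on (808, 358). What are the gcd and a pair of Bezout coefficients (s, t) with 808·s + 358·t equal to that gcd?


Euclidean algorithm on (808, 358) — divide until remainder is 0:
  808 = 2 · 358 + 92
  358 = 3 · 92 + 82
  92 = 1 · 82 + 10
  82 = 8 · 10 + 2
  10 = 5 · 2 + 0
gcd(808, 358) = 2.
Track Bezout coefficients alongside the remainders: start with r₀ = 808 = a·1 + b·0 (s = 1, t = 0) and r₁ = 358 = a·0 + b·1 (s = 0, t = 1); each new remainder r_{k+1} = r_{k-1} − q_k·r_k inherits s_{k+1} = s_{k-1} − q_k·s_k, t_{k+1} = t_{k-1} − q_k·t_k, so r_k = a·s_k + b·t_k at every step:
  q = 2: r = 92, s = 1 − 2·0 = 1, t = 0 − 2·1 = -2  (check: 808·1 + 358·(-2) = 92)
  q = 3: r = 82, s = 0 − 3·1 = -3, t = 1 − 3·(-2) = 7  (check: 808·(-3) + 358·7 = 82)
  q = 1: r = 10, s = 1 − 1·(-3) = 4, t = -2 − 1·7 = -9  (check: 808·4 + 358·(-9) = 10)
  q = 8: r = 2, s = -3 − 8·4 = -35, t = 7 − 8·(-9) = 79  (check: 808·(-35) + 358·79 = 2)
The row with r = 2 (the gcd) gives the Bezout coefficients s = -35, t = 79.
Result: 808 · (-35) + 358 · (79) = 2.

gcd(808, 358) = 2; s = -35, t = 79 (check: 808·(-35) + 358·79 = 2).


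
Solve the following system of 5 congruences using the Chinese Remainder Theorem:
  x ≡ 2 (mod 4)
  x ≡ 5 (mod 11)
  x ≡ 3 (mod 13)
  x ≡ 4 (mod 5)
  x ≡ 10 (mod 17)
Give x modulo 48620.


Product of moduli M = 4 · 11 · 13 · 5 · 17 = 48620.
Merge one congruence at a time:
  Start: x ≡ 2 (mod 4).
  Combine with x ≡ 5 (mod 11); new modulus lcm = 44.
    Write x = 2 + 4·t and substitute into x ≡ 5 (mod 11): 4·t ≡ 5 − 2 = 3 (mod 11).
    The inverse of 4 mod 11 is 3 (since 4·3 = 12 = 1·11 + 1), so t ≡ 3·3 = 9 ≡ 9 (mod 11).
    Then x = 2 + 4·9 = 38, valid modulo lcm(4, 11) = 44: x ≡ 38 (mod 44).
  Combine with x ≡ 3 (mod 13); new modulus lcm = 572.
    Write x = 38 + 44·t and substitute into x ≡ 3 (mod 13): 44·t ≡ 3 − 38 = -35 (mod 13).
    Reduce coefficients mod 13: 5·t ≡ 4 (mod 13).
    The inverse of 5 mod 13 is 8 (since 5·8 = 40 = 3·13 + 1), so t ≡ 8·4 = 32 ≡ 6 (mod 13).
    Then x = 38 + 44·6 = 302, valid modulo lcm(44, 13) = 572: x ≡ 302 (mod 572).
  Combine with x ≡ 4 (mod 5); new modulus lcm = 2860.
    Write x = 302 + 572·t and substitute into x ≡ 4 (mod 5): 572·t ≡ 4 − 302 = -298 (mod 5).
    Reduce coefficients mod 5: 2·t ≡ 2 (mod 5).
    The inverse of 2 mod 5 is 3 (since 2·3 = 6 = 1·5 + 1), so t ≡ 3·2 = 6 ≡ 1 (mod 5).
    Then x = 302 + 572·1 = 874, valid modulo lcm(572, 5) = 2860: x ≡ 874 (mod 2860).
  Combine with x ≡ 10 (mod 17); new modulus lcm = 48620.
    Write x = 874 + 2860·t and substitute into x ≡ 10 (mod 17): 2860·t ≡ 10 − 874 = -864 (mod 17).
    Reduce coefficients mod 17: 4·t ≡ 3 (mod 17).
    The inverse of 4 mod 17 is 13 (since 4·13 = 52 = 3·17 + 1), so t ≡ 13·3 = 39 ≡ 5 (mod 17).
    Then x = 874 + 2860·5 = 15174, valid modulo lcm(2860, 17) = 48620: x ≡ 15174 (mod 48620).
Verify against each original: 15174 mod 4 = 2, 15174 mod 11 = 5, 15174 mod 13 = 3, 15174 mod 5 = 4, 15174 mod 17 = 10.

x ≡ 15174 (mod 48620).


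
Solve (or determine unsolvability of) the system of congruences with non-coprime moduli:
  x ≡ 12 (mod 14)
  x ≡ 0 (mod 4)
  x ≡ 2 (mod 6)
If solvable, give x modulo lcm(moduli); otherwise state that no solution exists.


Moduli 14, 4, 6 are not pairwise coprime, so CRT works modulo lcm(m_i) when all pairwise compatibility conditions hold.
Pairwise compatibility: gcd(m_i, m_j) must divide a_i - a_j for every pair.
Merge one congruence at a time:
  Start: x ≡ 12 (mod 14).
  Combine with x ≡ 0 (mod 4): gcd(14, 4) = 2; 0 - 12 = -12, which IS divisible by 2, so compatible.
    Write x = 12 + 14·t and substitute into x ≡ 0 (mod 4): 14·t ≡ 0 − 12 = -12 (mod 4).
    Divide the congruence (and modulus) by g = 2: 7·t ≡ -6 (mod 2).
    Reduce coefficients mod 2: 1·t ≡ 0 (mod 2).
    So t ≡ 0 (mod 2).
    Then x = 12 + 14·0 = 12, valid modulo lcm(14, 4) = 28: x ≡ 12 (mod 28).
  Combine with x ≡ 2 (mod 6): gcd(28, 6) = 2; 2 - 12 = -10, which IS divisible by 2, so compatible.
    Write x = 12 + 28·t and substitute into x ≡ 2 (mod 6): 28·t ≡ 2 − 12 = -10 (mod 6).
    Divide the congruence (and modulus) by g = 2: 14·t ≡ -5 (mod 3).
    Reduce coefficients mod 3: 2·t ≡ 1 (mod 3).
    The inverse of 2 mod 3 is 2 (since 2·2 = 4 = 1·3 + 1), so t ≡ 2·1 = 2 ≡ 2 (mod 3).
    Then x = 12 + 28·2 = 68, valid modulo lcm(28, 6) = 84: x ≡ 68 (mod 84).
Verify: 68 mod 14 = 12, 68 mod 4 = 0, 68 mod 6 = 2.

x ≡ 68 (mod 84).


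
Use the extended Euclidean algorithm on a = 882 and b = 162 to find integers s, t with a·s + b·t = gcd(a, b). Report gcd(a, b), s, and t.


Euclidean algorithm on (882, 162) — divide until remainder is 0:
  882 = 5 · 162 + 72
  162 = 2 · 72 + 18
  72 = 4 · 18 + 0
gcd(882, 162) = 18.
Track Bezout coefficients alongside the remainders: start with r₀ = 882 = a·1 + b·0 (s = 1, t = 0) and r₁ = 162 = a·0 + b·1 (s = 0, t = 1); each new remainder r_{k+1} = r_{k-1} − q_k·r_k inherits s_{k+1} = s_{k-1} − q_k·s_k, t_{k+1} = t_{k-1} − q_k·t_k, so r_k = a·s_k + b·t_k at every step:
  q = 5: r = 72, s = 1 − 5·0 = 1, t = 0 − 5·1 = -5  (check: 882·1 + 162·(-5) = 72)
  q = 2: r = 18, s = 0 − 2·1 = -2, t = 1 − 2·(-5) = 11  (check: 882·(-2) + 162·11 = 18)
The row with r = 18 (the gcd) gives the Bezout coefficients s = -2, t = 11.
Result: 882 · (-2) + 162 · (11) = 18.

gcd(882, 162) = 18; s = -2, t = 11 (check: 882·(-2) + 162·11 = 18).


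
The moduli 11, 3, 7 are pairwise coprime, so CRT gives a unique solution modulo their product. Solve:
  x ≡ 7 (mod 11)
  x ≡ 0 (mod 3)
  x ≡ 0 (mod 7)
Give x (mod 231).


Moduli 11, 3, 7 are pairwise coprime; by CRT there is a unique solution modulo M = 11 · 3 · 7 = 231.
Solve pairwise, accumulating the modulus:
  Start with x ≡ 7 (mod 11).
  Combine with x ≡ 0 (mod 3): since gcd(11, 3) = 1, we get a unique residue mod 33.
    Write x = 7 + 11·t and substitute into x ≡ 0 (mod 3): 11·t ≡ 0 − 7 = -7 (mod 3).
    Reduce coefficients mod 3: 2·t ≡ 2 (mod 3).
    The inverse of 2 mod 3 is 2 (since 2·2 = 4 = 1·3 + 1), so t ≡ 2·2 = 4 ≡ 1 (mod 3).
    Then x = 7 + 11·1 = 18, valid modulo lcm(11, 3) = 33: x ≡ 18 (mod 33).
  Combine with x ≡ 0 (mod 7): since gcd(33, 7) = 1, we get a unique residue mod 231.
    Write x = 18 + 33·t and substitute into x ≡ 0 (mod 7): 33·t ≡ 0 − 18 = -18 (mod 7).
    Reduce coefficients mod 7: 5·t ≡ 3 (mod 7).
    The inverse of 5 mod 7 is 3 (since 5·3 = 15 = 2·7 + 1), so t ≡ 3·3 = 9 ≡ 2 (mod 7).
    Then x = 18 + 33·2 = 84, valid modulo lcm(33, 7) = 231: x ≡ 84 (mod 231).
Verify: 84 mod 11 = 7 ✓, 84 mod 3 = 0 ✓, 84 mod 7 = 0 ✓.

x ≡ 84 (mod 231).


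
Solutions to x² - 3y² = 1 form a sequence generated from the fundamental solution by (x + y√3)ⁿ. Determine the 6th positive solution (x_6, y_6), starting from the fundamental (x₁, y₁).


Step 1: Find the fundamental solution (x₁, y₁) of x² - 3y² = 1.
  Expand √3 as a continued fraction. a₀ = ⌊√3⌋ = 1; iterate m_{k+1} = d_k·a_k − m_k, d_{k+1} = (3 − m_{k+1}²)/d_k, a_{k+1} = ⌊(a₀ + m_{k+1})/d_{k+1}⌋ (starting m₀ = 0, d₀ = 1), with convergents p_k = a_k·p_{k-1} + p_{k-2}, q_k = a_k·q_{k-1} + q_{k-2} (p₋₁ = 1, q₋₁ = 0):
  k = 0: a₀ = 1; p₀/q₀ = 1/1; p₀² − 3·q₀² = 1 − 3 = -2.
  k = 1: m = 1, d = 2, a = ⌊(1 + 1)/2⌋ = 1; p/q = (1·1 + 1)/(1·1 + 0) = 2/1; p² − 3·q² = 4 − 3 = 1.
  The first convergent with p² − 3·q² = 1 gives the fundamental solution (x₁, y₁) = (2, 1).
Step 2: Apply the recurrence (x_{n+1}, y_{n+1}) = (x₁x_n + 3y₁y_n, x₁y_n + y₁x_n) repeatedly.
  From (x_1, y_1) = (2, 1): x_2 = 2·2 + 3·1·1 = 7; y_2 = 2·1 + 1·2 = 4.
  From (x_2, y_2) = (7, 4): x_3 = 2·7 + 3·1·4 = 26; y_3 = 2·4 + 1·7 = 15.
  From (x_3, y_3) = (26, 15): x_4 = 2·26 + 3·1·15 = 97; y_4 = 2·15 + 1·26 = 56.
  From (x_4, y_4) = (97, 56): x_5 = 2·97 + 3·1·56 = 362; y_5 = 2·56 + 1·97 = 209.
  From (x_5, y_5) = (362, 209): x_6 = 2·362 + 3·1·209 = 1351; y_6 = 2·209 + 1·362 = 780.
Step 3: Verify x_6² - 3·y_6² = 1825201 - 1825200 = 1 (should be 1). ✓

(x_1, y_1) = (2, 1); (x_6, y_6) = (1351, 780).


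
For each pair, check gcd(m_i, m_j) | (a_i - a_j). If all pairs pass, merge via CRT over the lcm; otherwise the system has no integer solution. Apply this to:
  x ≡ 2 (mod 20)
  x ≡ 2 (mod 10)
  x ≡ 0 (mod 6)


Moduli 20, 10, 6 are not pairwise coprime, so CRT works modulo lcm(m_i) when all pairwise compatibility conditions hold.
Pairwise compatibility: gcd(m_i, m_j) must divide a_i - a_j for every pair.
Merge one congruence at a time:
  Start: x ≡ 2 (mod 20).
  Combine with x ≡ 2 (mod 10): gcd(20, 10) = 10; 2 - 2 = 0, which IS divisible by 10, so compatible.
    Write x = 2 + 20·t and substitute into x ≡ 2 (mod 10): 20·t ≡ 2 − 2 = 0 (mod 10).
    Divide the congruence (and modulus) by g = 10: 2·t ≡ 0 (mod 1).
    Modulo 1 every t works; take t = 0.
    Then x = 2 + 20·0 = 2, valid modulo lcm(20, 10) = 20: x ≡ 2 (mod 20).
  Combine with x ≡ 0 (mod 6): gcd(20, 6) = 2; 0 - 2 = -2, which IS divisible by 2, so compatible.
    Write x = 2 + 20·t and substitute into x ≡ 0 (mod 6): 20·t ≡ 0 − 2 = -2 (mod 6).
    Divide the congruence (and modulus) by g = 2: 10·t ≡ -1 (mod 3).
    Reduce coefficients mod 3: 1·t ≡ 2 (mod 3).
    So t ≡ 2 (mod 3).
    Then x = 2 + 20·2 = 42, valid modulo lcm(20, 6) = 60: x ≡ 42 (mod 60).
Verify: 42 mod 20 = 2, 42 mod 10 = 2, 42 mod 6 = 0.

x ≡ 42 (mod 60).


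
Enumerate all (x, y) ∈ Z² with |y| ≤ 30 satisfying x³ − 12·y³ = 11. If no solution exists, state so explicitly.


The equation is x³ - 12y³ = 11. For fixed y, x³ = 12·y³ + 11, so a solution requires the RHS to be a perfect cube.
Strategy: iterate y from -30 to 30, compute RHS = 12·y³ + 11, and check whether it is a (positive or negative) perfect cube.
Check small values of y:
  y = 0: RHS = 11 is not a perfect cube.
  y = 1: RHS = 23 is not a perfect cube.
  y = -1: RHS = -1 = (-1)³ ⇒ x = -1 works.
  y = 2: RHS = 107 is not a perfect cube.
  y = -2: RHS = -85 is not a perfect cube.
  y = 3: RHS = 335 is not a perfect cube.
  y = -3: RHS = -313 is not a perfect cube.
Continuing the search up to |y| = 30 finds no further solutions beyond those listed.
Collected solutions: (-1, -1).

Solutions (with |y| ≤ 30): (-1, -1).


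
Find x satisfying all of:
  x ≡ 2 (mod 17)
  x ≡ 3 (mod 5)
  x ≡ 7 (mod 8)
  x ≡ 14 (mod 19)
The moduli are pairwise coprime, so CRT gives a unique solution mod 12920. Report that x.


Product of moduli M = 17 · 5 · 8 · 19 = 12920.
Merge one congruence at a time:
  Start: x ≡ 2 (mod 17).
  Combine with x ≡ 3 (mod 5); new modulus lcm = 85.
    Write x = 2 + 17·t and substitute into x ≡ 3 (mod 5): 17·t ≡ 3 − 2 = 1 (mod 5).
    Reduce coefficients mod 5: 2·t ≡ 1 (mod 5).
    The inverse of 2 mod 5 is 3 (since 2·3 = 6 = 1·5 + 1), so t ≡ 3·1 = 3 ≡ 3 (mod 5).
    Then x = 2 + 17·3 = 53, valid modulo lcm(17, 5) = 85: x ≡ 53 (mod 85).
  Combine with x ≡ 7 (mod 8); new modulus lcm = 680.
    Write x = 53 + 85·t and substitute into x ≡ 7 (mod 8): 85·t ≡ 7 − 53 = -46 (mod 8).
    Reduce coefficients mod 8: 5·t ≡ 2 (mod 8).
    The inverse of 5 mod 8 is 5 (since 5·5 = 25 = 3·8 + 1), so t ≡ 5·2 = 10 ≡ 2 (mod 8).
    Then x = 53 + 85·2 = 223, valid modulo lcm(85, 8) = 680: x ≡ 223 (mod 680).
  Combine with x ≡ 14 (mod 19); new modulus lcm = 12920.
    Write x = 223 + 680·t and substitute into x ≡ 14 (mod 19): 680·t ≡ 14 − 223 = -209 (mod 19).
    Reduce coefficients mod 19: 15·t ≡ 0 (mod 19).
    The inverse of 15 mod 19 is 14 (since 15·14 = 210 = 11·19 + 1), so t ≡ 14·0 = 0 ≡ 0 (mod 19).
    Then x = 223 + 680·0 = 223, valid modulo lcm(680, 19) = 12920: x ≡ 223 (mod 12920).
Verify against each original: 223 mod 17 = 2, 223 mod 5 = 3, 223 mod 8 = 7, 223 mod 19 = 14.

x ≡ 223 (mod 12920).


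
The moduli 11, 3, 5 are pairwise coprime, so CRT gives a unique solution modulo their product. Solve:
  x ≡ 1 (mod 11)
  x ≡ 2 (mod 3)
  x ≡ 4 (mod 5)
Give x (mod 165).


Moduli 11, 3, 5 are pairwise coprime; by CRT there is a unique solution modulo M = 11 · 3 · 5 = 165.
Solve pairwise, accumulating the modulus:
  Start with x ≡ 1 (mod 11).
  Combine with x ≡ 2 (mod 3): since gcd(11, 3) = 1, we get a unique residue mod 33.
    Write x = 1 + 11·t and substitute into x ≡ 2 (mod 3): 11·t ≡ 2 − 1 = 1 (mod 3).
    Reduce coefficients mod 3: 2·t ≡ 1 (mod 3).
    The inverse of 2 mod 3 is 2 (since 2·2 = 4 = 1·3 + 1), so t ≡ 2·1 = 2 ≡ 2 (mod 3).
    Then x = 1 + 11·2 = 23, valid modulo lcm(11, 3) = 33: x ≡ 23 (mod 33).
  Combine with x ≡ 4 (mod 5): since gcd(33, 5) = 1, we get a unique residue mod 165.
    Write x = 23 + 33·t and substitute into x ≡ 4 (mod 5): 33·t ≡ 4 − 23 = -19 (mod 5).
    Reduce coefficients mod 5: 3·t ≡ 1 (mod 5).
    The inverse of 3 mod 5 is 2 (since 3·2 = 6 = 1·5 + 1), so t ≡ 2·1 = 2 ≡ 2 (mod 5).
    Then x = 23 + 33·2 = 89, valid modulo lcm(33, 5) = 165: x ≡ 89 (mod 165).
Verify: 89 mod 11 = 1 ✓, 89 mod 3 = 2 ✓, 89 mod 5 = 4 ✓.

x ≡ 89 (mod 165).


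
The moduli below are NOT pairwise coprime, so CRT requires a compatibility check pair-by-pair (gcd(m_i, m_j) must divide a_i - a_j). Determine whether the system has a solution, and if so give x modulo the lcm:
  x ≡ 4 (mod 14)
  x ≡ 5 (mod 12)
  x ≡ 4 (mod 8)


Moduli 14, 12, 8 are not pairwise coprime, so CRT works modulo lcm(m_i) when all pairwise compatibility conditions hold.
Pairwise compatibility: gcd(m_i, m_j) must divide a_i - a_j for every pair.
Merge one congruence at a time:
  Start: x ≡ 4 (mod 14).
  Combine with x ≡ 5 (mod 12): gcd(14, 12) = 2, and 5 - 4 = 1 is NOT divisible by 2.
    ⇒ system is inconsistent (no integer solution).

No solution (the system is inconsistent).
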